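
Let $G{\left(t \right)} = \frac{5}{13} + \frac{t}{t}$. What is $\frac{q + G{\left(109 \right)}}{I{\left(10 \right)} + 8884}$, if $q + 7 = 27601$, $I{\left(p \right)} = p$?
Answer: $\frac{179370}{57811} \approx 3.1027$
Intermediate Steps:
$G{\left(t \right)} = \frac{18}{13}$ ($G{\left(t \right)} = 5 \cdot \frac{1}{13} + 1 = \frac{5}{13} + 1 = \frac{18}{13}$)
$q = 27594$ ($q = -7 + 27601 = 27594$)
$\frac{q + G{\left(109 \right)}}{I{\left(10 \right)} + 8884} = \frac{27594 + \frac{18}{13}}{10 + 8884} = \frac{358740}{13 \cdot 8894} = \frac{358740}{13} \cdot \frac{1}{8894} = \frac{179370}{57811}$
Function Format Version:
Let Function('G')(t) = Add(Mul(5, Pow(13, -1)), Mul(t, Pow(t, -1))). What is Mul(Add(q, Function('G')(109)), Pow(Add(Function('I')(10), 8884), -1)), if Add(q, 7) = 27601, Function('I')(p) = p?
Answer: Rational(179370, 57811) ≈ 3.1027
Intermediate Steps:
Function('G')(t) = Rational(18, 13) (Function('G')(t) = Add(Mul(5, Rational(1, 13)), 1) = Add(Rational(5, 13), 1) = Rational(18, 13))
q = 27594 (q = Add(-7, 27601) = 27594)
Mul(Add(q, Function('G')(109)), Pow(Add(Function('I')(10), 8884), -1)) = Mul(Add(27594, Rational(18, 13)), Pow(Add(10, 8884), -1)) = Mul(Rational(358740, 13), Pow(8894, -1)) = Mul(Rational(358740, 13), Rational(1, 8894)) = Rational(179370, 57811)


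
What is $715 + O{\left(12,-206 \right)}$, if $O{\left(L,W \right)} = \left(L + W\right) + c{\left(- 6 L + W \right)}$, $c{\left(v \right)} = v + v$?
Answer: $-35$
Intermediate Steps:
$c{\left(v \right)} = 2 v$
$O{\left(L,W \right)} = - 11 L + 3 W$ ($O{\left(L,W \right)} = \left(L + W\right) + 2 \left(- 6 L + W\right) = \left(L + W\right) + 2 \left(W - 6 L\right) = \left(L + W\right) - \left(- 2 W + 12 L\right) = - 11 L + 3 W$)
$715 + O{\left(12,-206 \right)} = 715 + \left(\left(-11\right) 12 + 3 \left(-206\right)\right) = 715 - 750 = -35$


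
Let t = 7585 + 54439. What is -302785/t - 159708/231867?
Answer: -26703859529/4793772936 ≈ -5.5705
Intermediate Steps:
t = 62024
-302785/t - 159708/231867 = -302785/62024 - 159708/231867 = -302785*1/62024 - 159708*1/231867 = -302785/62024 - 53236/77289 = -26703859529/4793772936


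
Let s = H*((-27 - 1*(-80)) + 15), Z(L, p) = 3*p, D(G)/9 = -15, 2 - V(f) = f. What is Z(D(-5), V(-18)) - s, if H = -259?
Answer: 17672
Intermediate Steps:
V(f) = 2 - f
D(G) = -135 (D(G) = 9*(-15) = -135)
s = -17612 (s = -259*((-27 - 1*(-80)) + 15) = -259*((-27 + 80) + 15) = -259*(53 + 15) = -259*68 = -17612)
Z(D(-5), V(-18)) - s = 3*(2 - 1*(-18)) - 1*(-17612) = 3*(2 + 18) + 17612 = 3*20 + 17612 = 60 + 17612 = 17672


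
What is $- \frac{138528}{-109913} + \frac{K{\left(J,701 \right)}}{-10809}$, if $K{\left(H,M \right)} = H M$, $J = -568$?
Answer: $\frac{45261188536}{1188049617} \approx 38.097$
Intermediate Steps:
$- \frac{138528}{-109913} + \frac{K{\left(J,701 \right)}}{-10809} = - \frac{138528}{-109913} + \frac{\left(-568\right) 701}{-10809} = \left(-138528\right) \left(- \frac{1}{109913}\right) - - \frac{398168}{10809} = \frac{138528}{109913} + \frac{398168}{10809} = \frac{45261188536}{1188049617}$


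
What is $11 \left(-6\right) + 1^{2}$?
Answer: $-65$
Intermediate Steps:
$11 \left(-6\right) + 1^{2} = -66 + 1 = -65$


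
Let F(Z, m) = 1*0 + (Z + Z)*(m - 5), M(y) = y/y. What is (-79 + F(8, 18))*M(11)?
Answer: 129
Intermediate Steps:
M(y) = 1
F(Z, m) = 2*Z*(-5 + m) (F(Z, m) = 0 + (2*Z)*(-5 + m) = 0 + 2*Z*(-5 + m) = 2*Z*(-5 + m))
(-79 + F(8, 18))*M(11) = (-79 + 2*8*(-5 + 18))*1 = (-79 + 2*8*13)*1 = (-79 + 208)*1 = 129*1 = 129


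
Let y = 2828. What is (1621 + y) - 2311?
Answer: 2138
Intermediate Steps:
(1621 + y) - 2311 = (1621 + 2828) - 2311 = 4449 - 2311 = 2138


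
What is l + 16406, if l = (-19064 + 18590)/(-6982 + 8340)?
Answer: 11139437/679 ≈ 16406.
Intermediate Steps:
l = -237/679 (l = -474/1358 = -474*1/1358 = -237/679 ≈ -0.34904)
l + 16406 = -237/679 + 16406 = 11139437/679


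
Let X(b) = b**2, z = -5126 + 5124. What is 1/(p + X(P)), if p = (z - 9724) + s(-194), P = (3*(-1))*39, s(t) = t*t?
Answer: 1/41599 ≈ 2.4039e-5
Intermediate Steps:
s(t) = t**2
z = -2
P = -117 (P = -3*39 = -117)
p = 27910 (p = (-2 - 9724) + (-194)**2 = -9726 + 37636 = 27910)
1/(p + X(P)) = 1/(27910 + (-117)**2) = 1/(27910 + 13689) = 1/41599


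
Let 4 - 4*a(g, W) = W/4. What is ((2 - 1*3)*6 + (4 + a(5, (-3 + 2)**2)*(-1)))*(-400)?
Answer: 1175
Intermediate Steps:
a(g, W) = 1 - W/16 (a(g, W) = 1 - W/(4*4) = 1 - W/16)
((2 - 1*3)*6 + (4 + a(5, (-3 + 2)**2)*(-1)))*(-400) = ((2 - 1*3)*6 + (4 + (1 - (-3 + 2)**2/16)*(-1)))*(-400) = ((2 - 3)*6 + (4 + (1 - 1/16*(-1)**2)*(-1)))*(-400) = (-1*6 + (4 + (1 - 1/16*1)*(-1)))*(-400) = (-6 + (4 + (1 - 1/16)*(-1)))*(-400) = (-6 + (4 + (15/16)*(-1)))*(-400) = (-6 + (4 - 15/16))*(-400) = (-6 + 49/16)*(-400) = -47/16*(-400) = 1175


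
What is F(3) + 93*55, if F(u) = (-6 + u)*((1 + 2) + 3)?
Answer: 5097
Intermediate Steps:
F(u) = -36 + 6*u (F(u) = (-6 + u)*(3 + 3) = (-6 + u)*6 = -36 + 6*u)
F(3) + 93*55 = (-36 + 6*3) + 93*55 = (-36 + 18) + 5115 = -18 + 5115 = 5097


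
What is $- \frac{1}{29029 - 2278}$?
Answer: $- \frac{1}{26751} \approx -3.7382 \cdot 10^{-5}$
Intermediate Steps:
$- \frac{1}{29029 - 2278} = - \frac{1}{26751}$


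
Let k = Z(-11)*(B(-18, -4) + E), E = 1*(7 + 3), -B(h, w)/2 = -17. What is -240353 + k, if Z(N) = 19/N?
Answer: -240429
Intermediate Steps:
B(h, w) = 34 (B(h, w) = -2*(-17) = 34)
E = 10 (E = 1*10 = 10)
k = -76 (k = (19/(-11))*(34 + 10) = (19*(-1/11))*44 = -19/11*44 = -76)
-240353 + k = -240353 - 76 = -240429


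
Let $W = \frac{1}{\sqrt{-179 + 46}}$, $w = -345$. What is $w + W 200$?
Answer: $-345 - \frac{200 i \sqrt{133}}{133} \approx -345.0 - 17.342 i$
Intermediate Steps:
$W = - \frac{i \sqrt{133}}{133}$ ($W = \frac{1}{\sqrt{-133}} = \frac{1}{i \sqrt{133}} = - \frac{i \sqrt{133}}{133} \approx - 0.086711 i$)
$w + W 200 = -345 + - \frac{i \sqrt{133}}{133} \cdot 200 = -345 - \frac{200 i \sqrt{133}}{133}$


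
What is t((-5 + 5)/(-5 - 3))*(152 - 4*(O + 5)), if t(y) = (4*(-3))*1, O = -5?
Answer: -1824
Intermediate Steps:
t(y) = -12 (t(y) = -12*1 = -12)
t((-5 + 5)/(-5 - 3))*(152 - 4*(O + 5)) = -12*(152 - 4*(-5 + 5)) = -12*(152 - 4*0) = -12*(152 + 0) = -12*152 = -1824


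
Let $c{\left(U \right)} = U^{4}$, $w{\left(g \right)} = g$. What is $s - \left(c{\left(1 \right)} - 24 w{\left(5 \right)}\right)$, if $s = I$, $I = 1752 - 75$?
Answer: $1796$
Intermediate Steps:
$I = 1677$
$s = 1677$
$s - \left(c{\left(1 \right)} - 24 w{\left(5 \right)}\right) = 1677 - \left(1^{4} - 120\right) = 1677 - \left(1 - 120\right) = 1677 - -119 = 1677 + 119 = 1796$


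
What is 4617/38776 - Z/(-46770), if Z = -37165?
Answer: -122517295/181355352 ≈ -0.67556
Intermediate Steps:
4617/38776 - Z/(-46770) = 4617/38776 - 1*(-37165)/(-46770) = 4617*(1/38776) + 37165*(-1/46770) = 4617/38776 - 7433/9354 = -122517295/181355352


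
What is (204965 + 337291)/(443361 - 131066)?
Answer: 542256/312295 ≈ 1.7364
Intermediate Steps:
(204965 + 337291)/(443361 - 131066) = 542256/312295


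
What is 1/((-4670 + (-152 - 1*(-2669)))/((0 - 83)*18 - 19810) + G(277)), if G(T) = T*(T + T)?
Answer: 21304/3269271385 ≈ 6.5164e-6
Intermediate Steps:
G(T) = 2*T**2 (G(T) = T*(2*T) = 2*T**2)
1/((-4670 + (-152 - 1*(-2669)))/((0 - 83)*18 - 19810) + G(277)) = 1/((-4670 + (-152 - 1*(-2669)))/((0 - 83)*18 - 19810) + 2*277**2) = 1/((-4670 + (-152 + 2669))/(-83*18 - 19810) + 2*76729) = 1/((-4670 + 2517)/(-1494 - 19810) + 153458) = 1/(-2153/(-21304) + 153458) = 1/(-2153*(-1/21304) + 153458) = 1/(2153/21304 + 153458) = 1/(3269271385/21304) = 21304/3269271385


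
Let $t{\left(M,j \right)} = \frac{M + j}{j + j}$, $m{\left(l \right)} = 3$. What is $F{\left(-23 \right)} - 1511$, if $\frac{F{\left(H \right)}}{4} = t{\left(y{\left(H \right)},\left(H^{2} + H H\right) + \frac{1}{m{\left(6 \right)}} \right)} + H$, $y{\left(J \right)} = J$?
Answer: $- \frac{5083313}{3175} \approx -1601.0$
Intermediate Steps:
$t{\left(M,j \right)} = \frac{M + j}{2 j}$
$F{\left(H \right)} = 4 H + \frac{2 \left(\frac{1}{3} + H + 2 H^{2}\right)}{\frac{1}{3} + 2 H^{2}}$ ($F{\left(H \right)} = 4 \left(\frac{H + \left(\left(H^{2} + H H\right) + \frac{1}{3}\right)}{2 \left(\left(H^{2} + H H\right) + \frac{1}{3}\right)} + H\right) = 4 \left(\frac{H + \left(\left(H^{2} + H^{2}\right) + \frac{1}{3}\right)}{2 \left(\left(H^{2} + H^{2}\right) + \frac{1}{3}\right)} + H\right) = 4 \left(\frac{H + \left(2 H^{2} + \frac{1}{3}\right)}{2 \left(2 H^{2} + \frac{1}{3}\right)} + H\right) = 4 \left(\frac{H + \left(\frac{1}{3} + 2 H^{2}\right)}{2 \left(\frac{1}{3} + 2 H^{2}\right)} + H\right) = 4 \left(\frac{\frac{1}{3} + H + 2 H^{2}}{2 \left(\frac{1}{3} + 2 H^{2}\right)} + H\right) = 4 \left(H + \frac{\frac{1}{3} + H + 2 H^{2}}{2 \left(\frac{1}{3} + 2 H^{2}\right)}\right) = 4 H + \frac{2 \left(\frac{1}{3} + H + 2 H^{2}\right)}{\frac{1}{3} + 2 H^{2}}$)
$F{\left(-23 \right)} - 1511 = \frac{2 \left(1 + 5 \left(-23\right) + 6 \left(-23\right)^{2} + 12 \left(-23\right)^{3}\right)}{1 + 6 \left(-23\right)^{2}} - 1511 = \frac{2 \left(1 - 115 + 6 \cdot 529 + 12 \left(-12167\right)\right)}{1 + 6 \cdot 529} - 1511 = \frac{2 \left(1 - 115 + 3174 - 146004\right)}{1 + 3174} - 1511 = 2 \cdot \frac{1}{3175} \left(-142944\right) - 1511 = - \frac{285888}{3175} - 1511 = - \frac{5083313}{3175}$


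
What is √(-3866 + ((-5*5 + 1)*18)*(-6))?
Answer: 7*I*√26 ≈ 35.693*I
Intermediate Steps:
√(-3866 + ((-5*5 + 1)*18)*(-6)) = √(-3866 + ((-25 + 1)*18)*(-6)) = √(-3866 - 24*18*(-6)) = √(-3866 - 432*(-6)) = √(-3866 + 2592) = √(-1274) = 7*I*√26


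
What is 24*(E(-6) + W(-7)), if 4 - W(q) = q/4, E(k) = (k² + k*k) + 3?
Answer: 1938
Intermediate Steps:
E(k) = 3 + 2*k² (E(k) = (k² + k²) + 3 = 2*k² + 3 = 3 + 2*k²)
W(q) = 4 - q/4
24*(E(-6) + W(-7)) = 24*((3 + 2*(-6)²) + (4 - ¼*(-7))) = 24*((3 + 2*36) + (4 + 7/4)) = 24*((3 + 72) + 23/4) = 24*(75 + 23/4) = 24*(323/4) = 1938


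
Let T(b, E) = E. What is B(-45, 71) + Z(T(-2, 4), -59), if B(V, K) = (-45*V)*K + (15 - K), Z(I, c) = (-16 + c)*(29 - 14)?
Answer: 142594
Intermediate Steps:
Z(I, c) = -240 + 15*c (Z(I, c) = (-16 + c)*15 = -240 + 15*c)
B(V, K) = 15 - K - 45*K*V (B(V, K) = -45*K*V + (15 - K) = 15 - K - 45*K*V)
B(-45, 71) + Z(T(-2, 4), -59) = (15 - 1*71 - 45*71*(-45)) + (-240 + 15*(-59)) = (15 - 71 + 143775) + (-240 - 885) = 143719 - 1125 = 142594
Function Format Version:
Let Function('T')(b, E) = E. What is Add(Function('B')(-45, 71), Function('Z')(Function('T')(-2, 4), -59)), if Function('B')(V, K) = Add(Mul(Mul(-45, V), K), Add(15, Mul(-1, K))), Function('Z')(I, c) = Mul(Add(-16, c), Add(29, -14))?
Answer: 142594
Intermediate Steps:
Function('Z')(I, c) = Add(-240, Mul(15, c)) (Function('Z')(I, c) = Mul(Add(-16, c), 15) = Add(-240, Mul(15, c)))
Function('B')(V, K) = Add(15, Mul(-1, K), Mul(-45, K, V)) (Function('B')(V, K) = Add(Mul(-45, K, V), Add(15, Mul(-1, K))) = Add(15, Mul(-1, K), Mul(-45, K, V)))
Add(Function('B')(-45, 71), Function('Z')(Function('T')(-2, 4), -59)) = Add(Add(15, Mul(-1, 71), Mul(-45, 71, -45)), Add(-240, Mul(15, -59))) = Add(Add(15, -71, 143775), Add(-240, -885)) = Add(143719, -1125) = 142594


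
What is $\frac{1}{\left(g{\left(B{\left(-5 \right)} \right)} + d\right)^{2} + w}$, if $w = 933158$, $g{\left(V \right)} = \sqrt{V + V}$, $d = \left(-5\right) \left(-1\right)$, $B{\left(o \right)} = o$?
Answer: $\frac{933173}{870811848929} - \frac{10 i \sqrt{10}}{870811848929} \approx 1.0716 \cdot 10^{-6} - 3.6314 \cdot 10^{-11} i$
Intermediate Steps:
$d = 5$
$g{\left(V \right)} = \sqrt{2} \sqrt{V}$ ($g{\left(V \right)} = \sqrt{2 V} = \sqrt{2} \sqrt{V}$)
$\frac{1}{\left(g{\left(B{\left(-5 \right)} \right)} + d\right)^{2} + w} = \frac{1}{\left(\sqrt{2} \sqrt{-5} + 5\right)^{2} + 933158} = \frac{1}{\left(\sqrt{2} i \sqrt{5} + 5\right)^{2} + 933158} = \frac{1}{\left(i \sqrt{10} + 5\right)^{2} + 933158} = \frac{1}{\left(5 + i \sqrt{10}\right)^{2} + 933158} = \frac{1}{933158 + \left(5 + i \sqrt{10}\right)^{2}}$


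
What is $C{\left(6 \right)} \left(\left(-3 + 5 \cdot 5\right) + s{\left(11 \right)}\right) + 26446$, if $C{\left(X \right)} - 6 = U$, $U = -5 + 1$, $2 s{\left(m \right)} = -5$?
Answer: $26485$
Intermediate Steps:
$s{\left(m \right)} = - \frac{5}{2}$ ($s{\left(m \right)} = \frac{1}{2} \left(-5\right) = - \frac{5}{2}$)
$U = -4$
$C{\left(X \right)} = 2$ ($C{\left(X \right)} = 6 - 4 = 2$)
$C{\left(6 \right)} \left(\left(-3 + 5 \cdot 5\right) + s{\left(11 \right)}\right) + 26446 = 2 \left(\left(-3 + 5 \cdot 5\right) - \frac{5}{2}\right) + 26446 = 2 \left(\left(-3 + 25\right) - \frac{5}{2}\right) + 26446 = 2 \left(22 - \frac{5}{2}\right) + 26446 = 2 \cdot \frac{39}{2} + 26446 = 39 + 26446 = 26485$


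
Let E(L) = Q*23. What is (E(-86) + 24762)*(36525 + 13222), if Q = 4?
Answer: 1236411938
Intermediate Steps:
E(L) = 92 (E(L) = 4*23 = 92)
(E(-86) + 24762)*(36525 + 13222) = (92 + 24762)*(36525 + 13222) = 24854*49747 = 1236411938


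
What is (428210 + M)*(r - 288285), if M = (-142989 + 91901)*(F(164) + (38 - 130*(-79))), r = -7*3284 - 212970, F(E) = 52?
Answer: 277242487243210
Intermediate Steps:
r = -235958 (r = -22988 - 212970 = -235958)
M = -529271680 (M = (-142989 + 91901)*(52 + (38 - 130*(-79))) = -51088*(52 + (38 + 10270)) = -51088*(52 + 10308) = -51088*10360 = -529271680)
(428210 + M)*(r - 288285) = (428210 - 529271680)*(-235958 - 288285) = -528843470*(-524243) = 277242487243210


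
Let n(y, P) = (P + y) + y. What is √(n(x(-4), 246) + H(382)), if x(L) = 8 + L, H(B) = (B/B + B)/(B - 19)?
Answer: √277755/33 ≈ 15.970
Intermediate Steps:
H(B) = (1 + B)/(-19 + B)
n(y, P) = P + 2*y
√(n(x(-4), 246) + H(382)) = √((246 + 2*(8 - 4)) + (1 + 382)/(-19 + 382)) = √((246 + 2*4) + 383/363) = √((246 + 8) + (1/363)*383) = √(254 + 383/363) = √(92585/363) = √277755/33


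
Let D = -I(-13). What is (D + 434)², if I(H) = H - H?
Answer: 188356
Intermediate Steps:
I(H) = 0
D = 0 (D = -1*0 = 0)
(D + 434)² = (0 + 434)² = 434² = 188356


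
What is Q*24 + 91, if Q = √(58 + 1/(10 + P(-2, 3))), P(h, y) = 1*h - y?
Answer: 91 + 24*√1455/5 ≈ 274.09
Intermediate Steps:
P(h, y) = h - y
Q = √1455/5 (Q = √(58 + 1/(10 + (-2 - 1*3))) = √(58 + 1/(10 + (-2 - 3))) = √(58 + 1/(10 - 5)) = √(58 + 1/5) = √(58 + ⅕) = √(291/5) = √1455/5 ≈ 7.6289)
Q*24 + 91 = (√1455/5)*24 + 91 = 24*√1455/5 + 91 = 91 + 24*√1455/5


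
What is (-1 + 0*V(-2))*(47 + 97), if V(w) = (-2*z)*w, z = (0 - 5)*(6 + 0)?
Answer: -144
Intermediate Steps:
z = -30 (z = -5*6 = -30)
V(w) = 60*w (V(w) = (-2*(-30))*w = 60*w)
(-1 + 0*V(-2))*(47 + 97) = (-1 + 0*(60*(-2)))*(47 + 97) = (-1 + 0*(-120))*144 = (-1 + 0)*144 = -1*144 = -144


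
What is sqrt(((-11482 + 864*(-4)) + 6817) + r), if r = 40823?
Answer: sqrt(32702) ≈ 180.84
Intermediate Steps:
sqrt(((-11482 + 864*(-4)) + 6817) + r) = sqrt(((-11482 + 864*(-4)) + 6817) + 40823) = sqrt(((-11482 - 3456) + 6817) + 40823) = sqrt((-14938 + 6817) + 40823) = sqrt(-8121 + 40823) = sqrt(32702)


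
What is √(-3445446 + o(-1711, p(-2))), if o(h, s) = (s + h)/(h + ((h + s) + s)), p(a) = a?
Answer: I*√13781782/2 ≈ 1856.2*I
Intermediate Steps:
o(h, s) = (h + s)/(2*h + 2*s) (o(h, s) = (h + s)/(h + (h + 2*s)) = (h + s)/(2*h + 2*s))
√(-3445446 + o(-1711, p(-2))) = √(-3445446 + ½) = √(-6890891/2) = I*√13781782/2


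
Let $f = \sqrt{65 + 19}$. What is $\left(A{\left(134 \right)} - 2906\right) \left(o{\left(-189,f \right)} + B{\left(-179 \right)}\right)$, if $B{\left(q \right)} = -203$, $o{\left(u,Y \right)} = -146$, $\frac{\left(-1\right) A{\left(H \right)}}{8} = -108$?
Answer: $712658$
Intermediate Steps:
$f = 2 \sqrt{21}$ ($f = \sqrt{84} = 2 \sqrt{21} \approx 9.1651$)
$A{\left(H \right)} = 864$ ($A{\left(H \right)} = \left(-8\right) \left(-108\right) = 864$)
$\left(A{\left(134 \right)} - 2906\right) \left(o{\left(-189,f \right)} + B{\left(-179 \right)}\right) = \left(864 - 2906\right) \left(-146 - 203\right) = \left(-2042\right) \left(-349\right) = 712658$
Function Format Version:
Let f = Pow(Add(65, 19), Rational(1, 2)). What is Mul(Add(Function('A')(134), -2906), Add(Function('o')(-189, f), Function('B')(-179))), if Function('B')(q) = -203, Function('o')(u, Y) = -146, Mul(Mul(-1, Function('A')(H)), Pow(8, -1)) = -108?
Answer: 712658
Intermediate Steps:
f = Mul(2, Pow(21, Rational(1, 2))) (f = Pow(84, Rational(1, 2)) = Mul(2, Pow(21, Rational(1, 2))) ≈ 9.1651)
Function('A')(H) = 864 (Function('A')(H) = Mul(-8, -108) = 864)
Mul(Add(Function('A')(134), -2906), Add(Function('o')(-189, f), Function('B')(-179))) = Mul(Add(864, -2906), Add(-146, -203)) = Mul(-2042, -349) = 712658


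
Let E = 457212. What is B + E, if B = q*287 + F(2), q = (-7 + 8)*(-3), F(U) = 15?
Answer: 456366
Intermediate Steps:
q = -3 (q = 1*(-3) = -3)
B = -846 (B = -3*287 + 15 = -861 + 15 = -846)
B + E = -846 + 457212 = 456366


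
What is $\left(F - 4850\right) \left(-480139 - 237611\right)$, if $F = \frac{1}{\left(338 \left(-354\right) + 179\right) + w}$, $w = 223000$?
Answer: $\frac{40042949432750}{11503} \approx 3.4811 \cdot 10^{9}$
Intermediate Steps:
$F = \frac{1}{103527}$ ($F = \frac{1}{\left(338 \left(-354\right) + 179\right) + 223000} = \frac{1}{\left(-119652 + 179\right) + 223000} = \frac{1}{-119473 + 223000} = \frac{1}{103527} \approx 9.6593 \cdot 10^{-6}$)
$\left(F - 4850\right) \left(-480139 - 237611\right) = \left(\frac{1}{103527} - 4850\right) \left(-480139 - 237611\right) = \left(- \frac{502105949}{103527}\right) \left(-717750\right) = \frac{40042949432750}{11503}$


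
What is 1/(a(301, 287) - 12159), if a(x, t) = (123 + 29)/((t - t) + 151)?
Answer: -151/1835857 ≈ -8.2250e-5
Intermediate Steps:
a(x, t) = 152/151 (a(x, t) = 152/(0 + 151) = 152/151)
1/(a(301, 287) - 12159) = 1/(152/151 - 12159) = 1/(-1835857/151) = -151/1835857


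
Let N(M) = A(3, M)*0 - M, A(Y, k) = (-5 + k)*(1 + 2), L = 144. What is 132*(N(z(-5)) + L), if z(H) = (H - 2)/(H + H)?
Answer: 94578/5 ≈ 18916.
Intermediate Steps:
A(Y, k) = -15 + 3*k (A(Y, k) = (-5 + k)*3 = -15 + 3*k)
z(H) = (-2 + H)/(2*H) (z(H) = (-2 + H)/((2*H)) = (-2 + H)*(1/(2*H)) = (-2 + H)/(2*H))
N(M) = -M (N(M) = (-15 + 3*M)*0 - M = 0 - M = -M)
132*(N(z(-5)) + L) = 132*(-(-2 - 5)/(2*(-5)) + 144) = 132*(-(-1)*(-7)/(2*5) + 144) = 132*(-1*7/10 + 144) = 132*(-7/10 + 144) = 132*(1433/10) = 94578/5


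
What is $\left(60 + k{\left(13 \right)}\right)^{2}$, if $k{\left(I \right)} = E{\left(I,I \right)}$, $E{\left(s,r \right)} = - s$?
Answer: $2209$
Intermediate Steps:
$k{\left(I \right)} = - I$
$\left(60 + k{\left(13 \right)}\right)^{2} = \left(60 - 13\right)^{2} = 47^{2} = 2209$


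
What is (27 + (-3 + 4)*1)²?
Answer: 784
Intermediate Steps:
(27 + (-3 + 4)*1)² = (27 + 1*1)² = (27 + 1)² = 28² = 784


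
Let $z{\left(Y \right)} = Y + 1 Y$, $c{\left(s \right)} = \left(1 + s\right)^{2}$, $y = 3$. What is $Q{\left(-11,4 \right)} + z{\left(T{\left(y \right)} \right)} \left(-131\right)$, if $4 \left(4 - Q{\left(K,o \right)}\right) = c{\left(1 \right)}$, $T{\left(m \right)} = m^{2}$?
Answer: $-2355$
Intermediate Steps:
$Q{\left(K,o \right)} = 3$ ($Q{\left(K,o \right)} = 4 - \frac{\left(1 + 1\right)^{2}}{4} = 4 - \frac{2^{2}}{4} = 4 - 1 = 3$)
$z{\left(Y \right)} = 2 Y$ ($z{\left(Y \right)} = Y + Y = 2 Y$)
$Q{\left(-11,4 \right)} + z{\left(T{\left(y \right)} \right)} \left(-131\right) = 3 + 2 \cdot 3^{2} \left(-131\right) = 3 + 2 \cdot 9 \left(-131\right) = 3 + 18 \left(-131\right) = 3 - 2358 = -2355$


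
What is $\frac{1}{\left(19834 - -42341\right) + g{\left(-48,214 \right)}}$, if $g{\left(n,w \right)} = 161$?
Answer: $\frac{1}{62336} \approx 1.6042 \cdot 10^{-5}$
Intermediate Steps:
$\frac{1}{\left(19834 - -42341\right) + g{\left(-48,214 \right)}} = \frac{1}{\left(19834 - -42341\right) + 161} = \frac{1}{\left(19834 + 42341\right) + 161} = \frac{1}{62175 + 161} = \frac{1}{62336}$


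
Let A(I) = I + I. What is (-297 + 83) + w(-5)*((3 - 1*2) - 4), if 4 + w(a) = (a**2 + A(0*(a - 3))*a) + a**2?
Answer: -352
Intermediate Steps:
A(I) = 2*I
w(a) = -4 + 2*a**2 (w(a) = -4 + ((a**2 + (2*(0*(a - 3)))*a) + a**2) = -4 + ((a**2 + (2*(0*(-3 + a)))*a) + a**2) = -4 + ((a**2 + (2*0)*a) + a**2) = -4 + ((a**2 + 0*a) + a**2) = -4 + ((a**2 + 0) + a**2) = -4 + (a**2 + a**2) = -4 + 2*a**2)
(-297 + 83) + w(-5)*((3 - 1*2) - 4) = (-297 + 83) + (-4 + 2*(-5)**2)*((3 - 1*2) - 4) = -214 + (-4 + 2*25)*((3 - 2) - 4) = -214 + (-4 + 50)*(1 - 4) = -214 + 46*(-3) = -214 - 138 = -352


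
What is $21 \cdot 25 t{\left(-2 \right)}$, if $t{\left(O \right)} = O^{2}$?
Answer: $2100$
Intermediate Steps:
$21 \cdot 25 t{\left(-2 \right)} = 21 \cdot 25 \left(-2\right)^{2} = 525 \cdot 4 = 2100$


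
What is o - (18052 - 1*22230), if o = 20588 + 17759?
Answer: 42525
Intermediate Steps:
o = 38347
o - (18052 - 1*22230) = 38347 - (18052 - 1*22230) = 38347 - (18052 - 22230) = 38347 - 1*(-4178) = 38347 + 4178 = 42525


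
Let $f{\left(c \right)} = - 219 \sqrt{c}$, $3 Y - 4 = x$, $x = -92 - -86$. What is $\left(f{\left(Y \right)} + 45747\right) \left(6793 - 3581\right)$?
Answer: $146939364 - 234476 i \sqrt{6} \approx 1.4694 \cdot 10^{8} - 5.7435 \cdot 10^{5} i$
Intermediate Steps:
$x = -6$ ($x = -92 + 86 = -6$)
$Y = - \frac{2}{3}$ ($Y = \frac{4}{3} + \frac{1}{3} \left(-6\right) = \frac{4}{3} - 2 = - \frac{2}{3} \approx -0.66667$)
$\left(f{\left(Y \right)} + 45747\right) \left(6793 - 3581\right) = \left(- 219 \sqrt{- \frac{2}{3}} + 45747\right) \left(6793 - 3581\right) = \left(- 219 \frac{i \sqrt{6}}{3} + 45747\right) 3212 = \left(- 73 i \sqrt{6} + 45747\right) 3212 = \left(45747 - 73 i \sqrt{6}\right) 3212 = 146939364 - 234476 i \sqrt{6}$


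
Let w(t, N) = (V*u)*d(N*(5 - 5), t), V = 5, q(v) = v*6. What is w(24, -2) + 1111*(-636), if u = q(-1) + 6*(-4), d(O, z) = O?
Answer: -706596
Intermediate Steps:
q(v) = 6*v
u = -30 (u = 6*(-1) + 6*(-4) = -6 - 24 = -30)
w(t, N) = 0 (w(t, N) = (5*(-30))*(N*(5 - 5)) = -150*N*0 = -150*0 = 0)
w(24, -2) + 1111*(-636) = 0 + 1111*(-636) = 0 - 706596 = -706596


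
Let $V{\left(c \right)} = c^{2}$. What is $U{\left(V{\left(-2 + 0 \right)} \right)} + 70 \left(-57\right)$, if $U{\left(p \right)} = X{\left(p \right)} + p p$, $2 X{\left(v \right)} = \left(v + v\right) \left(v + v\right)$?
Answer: $-3942$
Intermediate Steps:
$X{\left(v \right)} = 2 v^{2}$ ($X{\left(v \right)} = \frac{\left(v + v\right) \left(v + v\right)}{2} = \frac{2 v 2 v}{2} = \frac{4 v^{2}}{2} = 2 v^{2}$)
$U{\left(p \right)} = 3 p^{2}$ ($U{\left(p \right)} = 2 p^{2} + p p = 2 p^{2} + p^{2} = 3 p^{2}$)
$U{\left(V{\left(-2 + 0 \right)} \right)} + 70 \left(-57\right) = 3 \left(\left(-2 + 0\right)^{2}\right)^{2} + 70 \left(-57\right) = 3 \left(\left(-2\right)^{2}\right)^{2} - 3990 = 3 \cdot 4^{2} - 3990 = 3 \cdot 16 - 3990 = 48 - 3990 = -3942$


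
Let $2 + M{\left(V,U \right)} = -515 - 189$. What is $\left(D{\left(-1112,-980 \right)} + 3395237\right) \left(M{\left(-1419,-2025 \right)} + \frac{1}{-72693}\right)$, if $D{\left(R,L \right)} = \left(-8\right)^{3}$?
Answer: $- \frac{58073853652925}{24231} \approx -2.3967 \cdot 10^{9}$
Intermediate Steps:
$D{\left(R,L \right)} = -512$
$M{\left(V,U \right)} = -706$ ($M{\left(V,U \right)} = -2 - 704 = -706$)
$\left(D{\left(-1112,-980 \right)} + 3395237\right) \left(M{\left(-1419,-2025 \right)} + \frac{1}{-72693}\right) = \left(-512 + 3395237\right) \left(-706 + \frac{1}{-72693}\right) = 3394725 \left(-706 - \frac{1}{72693}\right) = 3394725 \left(- \frac{51321259}{72693}\right) = - \frac{58073853652925}{24231}$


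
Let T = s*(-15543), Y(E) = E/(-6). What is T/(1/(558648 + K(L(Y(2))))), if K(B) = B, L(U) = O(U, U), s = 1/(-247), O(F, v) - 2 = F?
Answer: 8683091769/247 ≈ 3.5154e+7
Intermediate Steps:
Y(E) = -E/6 (Y(E) = E*(-⅙) = -E/6)
O(F, v) = 2 + F
s = -1/247 ≈ -0.0040486
L(U) = 2 + U
T = 15543/247 (T = -1/247*(-15543) = 15543/247 ≈ 62.927)
T/(1/(558648 + K(L(Y(2))))) = 15543/(247*(1/(558648 + (2 - ⅙*2)))) = 15543/(247*(1/(558648 + (2 - ⅓)))) = 15543/(247*(1/(558648 + 5/3))) = 15543/(247*(1/(1675949/3))) = 15543/(247*(3/1675949)) = (15543/247)*(1675949/3) = 8683091769/247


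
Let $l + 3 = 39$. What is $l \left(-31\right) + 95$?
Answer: $-1021$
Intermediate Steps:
$l = 36$ ($l = -3 + 39 = 36$)
$l \left(-31\right) + 95 = 36 \left(-31\right) + 95 = -1116 + 95 = -1021$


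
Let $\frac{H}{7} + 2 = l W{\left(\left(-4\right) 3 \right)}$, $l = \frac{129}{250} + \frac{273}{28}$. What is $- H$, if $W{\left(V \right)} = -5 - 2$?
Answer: $\frac{258517}{500} \approx 517.03$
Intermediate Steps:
$l = \frac{5133}{500}$ ($l = 129 \cdot \frac{1}{250} + 273 \cdot \frac{1}{28} = \frac{129}{250} + \frac{39}{4} = \frac{5133}{500} \approx 10.266$)
$W{\left(V \right)} = -7$ ($W{\left(V \right)} = -5 - 2 = -7$)
$H = - \frac{258517}{500}$ ($H = -14 + 7 \cdot \frac{5133}{500} \left(-7\right) = -14 + 7 \left(- \frac{35931}{500}\right) = -14 - \frac{251517}{500} = - \frac{258517}{500} \approx -517.03$)
$- H = \left(-1\right) \left(- \frac{258517}{500}\right) = \frac{258517}{500}$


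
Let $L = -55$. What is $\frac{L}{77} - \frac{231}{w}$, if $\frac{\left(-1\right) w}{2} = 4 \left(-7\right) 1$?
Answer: $- \frac{271}{56} \approx -4.8393$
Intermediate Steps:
$w = 56$ ($w = - 2 \cdot 4 \left(-7\right) 1 = - 2 \left(\left(-28\right) 1\right) = \left(-2\right) \left(-28\right) = 56$)
$\frac{L}{77} - \frac{231}{w} = - \frac{55}{77} - \frac{231}{56} = \left(-55\right) \frac{1}{77} - \frac{33}{8} = - \frac{5}{7} - \frac{33}{8} = - \frac{271}{56}$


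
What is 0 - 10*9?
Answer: -90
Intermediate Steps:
0 - 10*9 = 0 - 90 = -90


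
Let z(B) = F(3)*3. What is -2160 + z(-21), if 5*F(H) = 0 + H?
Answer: -10791/5 ≈ -2158.2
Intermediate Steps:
F(H) = H/5 (F(H) = (0 + H)/5 = H/5)
z(B) = 9/5 (z(B) = ((⅕)*3)*3 = (⅗)*3 = 9/5)
-2160 + z(-21) = -2160 + 9/5 = -10791/5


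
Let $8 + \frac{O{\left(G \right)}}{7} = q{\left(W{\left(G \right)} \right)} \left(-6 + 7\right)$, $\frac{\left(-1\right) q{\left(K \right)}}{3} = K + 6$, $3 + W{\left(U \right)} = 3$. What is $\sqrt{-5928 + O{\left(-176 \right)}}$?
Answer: $i \sqrt{6110} \approx 78.167 i$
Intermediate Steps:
$W{\left(U \right)} = 0$ ($W{\left(U \right)} = -3 + 3 = 0$)
$q{\left(K \right)} = -18 - 3 K$ ($q{\left(K \right)} = - 3 \left(K + 6\right) = - 3 \left(6 + K\right) = -18 - 3 K$)
$O{\left(G \right)} = -182$ ($O{\left(G \right)} = -56 + 7 \left(-18 - 0\right) \left(-6 + 7\right) = -56 + 7 \left(-18 + 0\right) 1 = -56 + 7 \left(\left(-18\right) 1\right) = -56 + 7 \left(-18\right) = -56 - 126 = -182$)
$\sqrt{-5928 + O{\left(-176 \right)}} = \sqrt{-5928 - 182} = \sqrt{-6110} = i \sqrt{6110}$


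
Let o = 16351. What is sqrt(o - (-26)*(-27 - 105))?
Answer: sqrt(12919) ≈ 113.66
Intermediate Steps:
sqrt(o - (-26)*(-27 - 105)) = sqrt(16351 - (-26)*(-27 - 105)) = sqrt(16351 - (-26)*(-132)) = sqrt(16351 - 1*3432) = sqrt(16351 - 3432) = sqrt(12919)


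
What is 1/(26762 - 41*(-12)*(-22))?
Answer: 1/15938 ≈ 6.2743e-5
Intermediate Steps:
1/(26762 - 41*(-12)*(-22)) = 1/(26762 + 492*(-22)) = 1/(26762 - 10824) = 1/15938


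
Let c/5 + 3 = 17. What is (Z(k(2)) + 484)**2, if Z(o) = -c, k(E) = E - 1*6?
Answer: 171396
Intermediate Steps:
c = 70 (c = -15 + 5*17 = -15 + 85 = 70)
k(E) = -6 + E (k(E) = E - 6 = -6 + E)
Z(o) = -70 (Z(o) = -1*70 = -70)
(Z(k(2)) + 484)**2 = (-70 + 484)**2 = 414**2 = 171396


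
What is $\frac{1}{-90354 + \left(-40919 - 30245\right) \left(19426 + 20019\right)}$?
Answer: $- \frac{1}{2807154334} \approx -3.5623 \cdot 10^{-10}$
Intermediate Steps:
$\frac{1}{-90354 + \left(-40919 - 30245\right) \left(19426 + 20019\right)} = \frac{1}{-90354 - 2807063980} = \frac{1}{-2807154334} = - \frac{1}{2807154334}$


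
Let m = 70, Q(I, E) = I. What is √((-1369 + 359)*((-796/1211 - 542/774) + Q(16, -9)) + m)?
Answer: 10*I*√3592045425934/156219 ≈ 121.32*I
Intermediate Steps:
√((-1369 + 359)*((-796/1211 - 542/774) + Q(16, -9)) + m) = √((-1369 + 359)*((-796/1211 - 542/774) + 16) + 70) = √(-1010*((-796*1/1211 - 542*1/774) + 16) + 70) = √(-1010*((-796/1211 - 271/387) + 16) + 70) = √(-1010*(-636233/468657 + 16) + 70) = √(-1010*6862279/468657 + 70) = √(-6930901790/468657 + 70) = √(-6898095800/468657) = 10*I*√3592045425934/156219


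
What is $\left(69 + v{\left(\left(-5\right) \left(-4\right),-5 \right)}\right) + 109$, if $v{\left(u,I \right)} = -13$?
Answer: $165$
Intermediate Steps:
$\left(69 + v{\left(\left(-5\right) \left(-4\right),-5 \right)}\right) + 109 = \left(69 - 13\right) + 109 = 56 + 109 = 165$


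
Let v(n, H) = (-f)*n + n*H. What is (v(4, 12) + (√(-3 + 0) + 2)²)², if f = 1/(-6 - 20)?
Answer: 400209/169 + 5112*I*√3/13 ≈ 2368.1 + 681.1*I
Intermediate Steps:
f = -1/26 (f = 1/(-26) = -1/26 ≈ -0.038462)
v(n, H) = n/26 + H*n (v(n, H) = (-1*(-1/26))*n + n*H = n/26 + H*n)
(v(4, 12) + (√(-3 + 0) + 2)²)² = (4*(1/26 + 12) + (√(-3 + 0) + 2)²)² = (4*(313/26) + (√(-3) + 2)²)² = (626/13 + (I*√3 + 2)²)² = (626/13 + (2 + I*√3)²)²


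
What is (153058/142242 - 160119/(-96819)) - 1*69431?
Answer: -159357877657673/2295288033 ≈ -69428.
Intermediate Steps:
(153058/142242 - 160119/(-96819)) - 1*69431 = (153058*(1/142242) - 160119*(-1/96819)) - 69431 = (76529/71121 + 53373/32273) - 69431 = 6265761550/2295288033 - 69431 = -159357877657673/2295288033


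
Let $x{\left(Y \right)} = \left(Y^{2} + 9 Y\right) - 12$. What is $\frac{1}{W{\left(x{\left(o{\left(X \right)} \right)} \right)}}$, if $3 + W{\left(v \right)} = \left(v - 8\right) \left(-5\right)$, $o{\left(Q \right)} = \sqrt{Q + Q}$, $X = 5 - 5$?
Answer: $\frac{1}{97} \approx 0.010309$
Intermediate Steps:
$X = 0$
$o{\left(Q \right)} = \sqrt{2} \sqrt{Q}$ ($o{\left(Q \right)} = \sqrt{2 Q} = \sqrt{2} \sqrt{Q}$)
$x{\left(Y \right)} = -12 + Y^{2} + 9 Y$
$W{\left(v \right)} = 37 - 5 v$ ($W{\left(v \right)} = -3 + \left(v - 8\right) \left(-5\right) = -3 + \left(-8 + v\right) \left(-5\right) = -3 - \left(-40 + 5 v\right) = 37 - 5 v$)
$\frac{1}{W{\left(x{\left(o{\left(X \right)} \right)} \right)}} = \frac{1}{37 - 5 \left(-12 + \left(\sqrt{2} \sqrt{0}\right)^{2} + 9 \sqrt{2} \sqrt{0}\right)} = \frac{1}{37 - 5 \left(-12 + \left(\sqrt{2} \cdot 0\right)^{2} + 9 \sqrt{2} \cdot 0\right)} = \frac{1}{37 - 5 \left(-12 + 0^{2} + 9 \cdot 0\right)} = \frac{1}{37 - 5 \left(-12 + 0 + 0\right)} = \frac{1}{37 - -60} = \frac{1}{37 + 60} = \frac{1}{97}$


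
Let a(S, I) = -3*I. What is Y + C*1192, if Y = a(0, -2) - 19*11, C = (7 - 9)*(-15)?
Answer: 35557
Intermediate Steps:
C = 30 (C = -2*(-15) = 30)
Y = -203 (Y = -3*(-2) - 19*11 = 6 - 209 = -203)
Y + C*1192 = -203 + 30*1192 = -203 + 35760 = 35557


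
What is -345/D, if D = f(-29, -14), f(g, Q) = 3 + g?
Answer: 345/26 ≈ 13.269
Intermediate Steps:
D = -26 (D = 3 - 29 = -26)
-345/D = -345/(-26) = -345*(-1/26) = 345/26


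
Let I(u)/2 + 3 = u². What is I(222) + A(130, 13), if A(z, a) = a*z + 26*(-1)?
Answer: 100226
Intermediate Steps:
I(u) = -6 + 2*u²
A(z, a) = -26 + a*z (A(z, a) = a*z - 26 = -26 + a*z)
I(222) + A(130, 13) = (-6 + 2*222²) + (-26 + 13*130) = (-6 + 2*49284) + (-26 + 1690) = (-6 + 98568) + 1664 = 98562 + 1664 = 100226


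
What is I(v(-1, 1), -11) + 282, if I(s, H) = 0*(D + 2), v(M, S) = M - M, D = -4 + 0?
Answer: 282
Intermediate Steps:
D = -4
v(M, S) = 0
I(s, H) = 0 (I(s, H) = 0*(-4 + 2) = 0*(-2) = 0)
I(v(-1, 1), -11) + 282 = 0 + 282 = 282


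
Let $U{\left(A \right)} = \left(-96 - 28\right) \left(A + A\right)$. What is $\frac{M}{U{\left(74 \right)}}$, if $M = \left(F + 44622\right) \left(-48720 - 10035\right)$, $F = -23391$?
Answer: $\frac{1247427405}{18352} \approx 67972.0$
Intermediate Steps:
$U{\left(A \right)} = - 248 A$ ($U{\left(A \right)} = - 124 \cdot 2 A = - 248 A$)
$M = -1247427405$ ($M = \left(-23391 + 44622\right) \left(-48720 - 10035\right) = 21231 \left(-58755\right) = -1247427405$)
$\frac{M}{U{\left(74 \right)}} = - \frac{1247427405}{\left(-248\right) 74} = - \frac{1247427405}{-18352} = \left(-1247427405\right) \left(- \frac{1}{18352}\right) = \frac{1247427405}{18352}$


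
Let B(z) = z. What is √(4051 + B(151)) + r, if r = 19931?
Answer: 19931 + √4202 ≈ 19996.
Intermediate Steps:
√(4051 + B(151)) + r = √(4051 + 151) + 19931 = √4202 + 19931 = 19931 + √4202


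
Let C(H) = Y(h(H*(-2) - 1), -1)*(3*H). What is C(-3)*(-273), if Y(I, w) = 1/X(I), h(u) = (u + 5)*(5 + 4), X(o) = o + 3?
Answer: 819/31 ≈ 26.419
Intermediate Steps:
X(o) = 3 + o
h(u) = 45 + 9*u (h(u) = (5 + u)*9 = 45 + 9*u)
Y(I, w) = 1/(3 + I)
C(H) = 3*H/(39 - 18*H) (C(H) = (3*H)/(3 + (45 + 9*(H*(-2) - 1))) = (3*H)/(3 + (45 + 9*(-2*H - 1))) = (3*H)/(3 + (45 + 9*(-1 - 2*H))) = (3*H)/(3 + (45 + (-9 - 18*H))) = (3*H)/(3 + (36 - 18*H)) = (3*H)/(39 - 18*H) = 3*H/(39 - 18*H))
C(-3)*(-273) = -1*(-3)/(-13 + 6*(-3))*(-273) = -1*(-3)/(-13 - 18)*(-273) = -1*(-3)/(-31)*(-273) = -1*(-3)*(-1/31)*(-273) = -3/31*(-273) = 819/31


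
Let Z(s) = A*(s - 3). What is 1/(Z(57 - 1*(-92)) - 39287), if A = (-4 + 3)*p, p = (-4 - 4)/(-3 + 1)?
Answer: -1/39871 ≈ -2.5081e-5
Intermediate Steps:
p = 4 (p = -8/(-2) = -8*(-1/2) = 4)
A = -4 (A = (-4 + 3)*4 = -1*4 = -4)
Z(s) = 12 - 4*s (Z(s) = -4*(s - 3) = -4*(-3 + s) = 12 - 4*s)
1/(Z(57 - 1*(-92)) - 39287) = 1/((12 - 4*(57 - 1*(-92))) - 39287) = 1/((12 - 4*(57 + 92)) - 39287) = 1/((12 - 4*149) - 39287) = 1/((12 - 596) - 39287) = 1/(-584 - 39287) = 1/(-39871) = -1/39871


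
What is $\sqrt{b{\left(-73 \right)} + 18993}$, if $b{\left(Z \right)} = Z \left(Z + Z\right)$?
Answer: $\sqrt{29651} \approx 172.19$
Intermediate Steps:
$b{\left(Z \right)} = 2 Z^{2}$ ($b{\left(Z \right)} = Z 2 Z = 2 Z^{2}$)
$\sqrt{b{\left(-73 \right)} + 18993} = \sqrt{2 \left(-73\right)^{2} + 18993} = \sqrt{2 \cdot 5329 + 18993} = \sqrt{10658 + 18993} = \sqrt{29651}$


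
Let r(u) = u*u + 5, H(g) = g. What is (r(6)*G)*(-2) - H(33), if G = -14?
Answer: 1115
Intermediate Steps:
r(u) = 5 + u² (r(u) = u² + 5 = 5 + u²)
(r(6)*G)*(-2) - H(33) = ((5 + 6²)*(-14))*(-2) - 1*33 = ((5 + 36)*(-14))*(-2) - 33 = (41*(-14))*(-2) - 33 = -574*(-2) - 33 = 1148 - 33 = 1115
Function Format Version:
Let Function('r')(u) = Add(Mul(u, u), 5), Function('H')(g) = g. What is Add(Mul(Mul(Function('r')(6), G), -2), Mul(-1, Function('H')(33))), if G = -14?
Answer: 1115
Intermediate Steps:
Function('r')(u) = Add(5, Pow(u, 2)) (Function('r')(u) = Add(Pow(u, 2), 5) = Add(5, Pow(u, 2)))
Add(Mul(Mul(Function('r')(6), G), -2), Mul(-1, Function('H')(33))) = Add(Mul(Mul(Add(5, Pow(6, 2)), -14), -2), Mul(-1, 33)) = Add(Mul(Mul(Add(5, 36), -14), -2), -33) = Add(Mul(Mul(41, -14), -2), -33) = Add(Mul(-574, -2), -33) = Add(1148, -33) = 1115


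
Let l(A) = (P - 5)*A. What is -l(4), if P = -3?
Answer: 32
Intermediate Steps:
l(A) = -8*A (l(A) = (-3 - 5)*A = -8*A)
-l(4) = -(-8)*4 = -1*(-32) = 32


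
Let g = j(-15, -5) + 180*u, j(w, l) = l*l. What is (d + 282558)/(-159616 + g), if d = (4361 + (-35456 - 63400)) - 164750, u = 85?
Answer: -7771/48097 ≈ -0.16157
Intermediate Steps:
j(w, l) = l**2
g = 15325 (g = (-5)**2 + 180*85 = 25 + 15300 = 15325)
d = -259245 (d = (4361 - 98856) - 164750 = -94495 - 164750 = -259245)
(d + 282558)/(-159616 + g) = (-259245 + 282558)/(-159616 + 15325) = 23313/(-144291) = 23313*(-1/144291) = -7771/48097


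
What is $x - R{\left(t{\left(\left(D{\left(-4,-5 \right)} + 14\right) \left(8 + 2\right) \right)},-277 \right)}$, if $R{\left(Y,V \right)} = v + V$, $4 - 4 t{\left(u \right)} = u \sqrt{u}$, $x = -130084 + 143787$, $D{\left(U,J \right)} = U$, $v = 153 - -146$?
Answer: $13681$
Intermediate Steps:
$v = 299$ ($v = 153 + 146 = 299$)
$x = 13703$
$t{\left(u \right)} = 1 - \frac{u^{\frac{3}{2}}}{4}$ ($t{\left(u \right)} = 1 - \frac{u \sqrt{u}}{4} = 1 - \frac{u^{\frac{3}{2}}}{4}$)
$R{\left(Y,V \right)} = 299 + V$
$x - R{\left(t{\left(\left(D{\left(-4,-5 \right)} + 14\right) \left(8 + 2\right) \right)},-277 \right)} = 13703 - \left(299 - 277\right) = 13703 - 22 = 13681$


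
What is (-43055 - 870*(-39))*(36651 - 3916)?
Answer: -298706875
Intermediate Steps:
(-43055 - 870*(-39))*(36651 - 3916) = (-43055 + 33930)*32735 = -9125*32735 = -298706875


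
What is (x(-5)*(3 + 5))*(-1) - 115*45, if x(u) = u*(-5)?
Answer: -5375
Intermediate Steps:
x(u) = -5*u
(x(-5)*(3 + 5))*(-1) - 115*45 = ((-5*(-5))*(3 + 5))*(-1) - 115*45 = (25*8)*(-1) - 5175 = 200*(-1) - 5175 = -200 - 5175 = -5375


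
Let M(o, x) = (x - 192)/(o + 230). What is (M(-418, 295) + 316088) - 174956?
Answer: 26532713/188 ≈ 1.4113e+5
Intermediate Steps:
M(o, x) = (-192 + x)/(230 + o)
(M(-418, 295) + 316088) - 174956 = ((-192 + 295)/(230 - 418) + 316088) - 174956 = (103/(-188) + 316088) - 174956 = (-1/188*103 + 316088) - 174956 = (-103/188 + 316088) - 174956 = 59424441/188 - 174956 = 26532713/188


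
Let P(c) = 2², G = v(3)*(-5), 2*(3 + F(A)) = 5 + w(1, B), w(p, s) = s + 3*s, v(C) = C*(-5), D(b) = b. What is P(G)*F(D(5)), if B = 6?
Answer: 46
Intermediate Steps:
v(C) = -5*C
w(p, s) = 4*s
F(A) = 23/2 (F(A) = -3 + (5 + 4*6)/2 = -3 + (5 + 24)/2 = -3 + (½)*29 = -3 + 29/2 = 23/2)
G = 75 (G = -5*3*(-5) = -15*(-5) = 75)
P(c) = 4
P(G)*F(D(5)) = 4*(23/2) = 46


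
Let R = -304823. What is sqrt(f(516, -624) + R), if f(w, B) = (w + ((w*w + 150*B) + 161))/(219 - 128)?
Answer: 6*I*sqrt(69679610)/91 ≈ 550.38*I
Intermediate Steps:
f(w, B) = 23/13 + w/91 + w**2/91 + 150*B/91 (f(w, B) = (w + ((w**2 + 150*B) + 161))/91 = (w + (161 + w**2 + 150*B))*(1/91) = (161 + w + w**2 + 150*B)*(1/91) = 23/13 + w/91 + w**2/91 + 150*B/91)
sqrt(f(516, -624) + R) = sqrt((23/13 + (1/91)*516 + (1/91)*516**2 + (150/91)*(-624)) - 304823) = sqrt((23/13 + 516/91 + (1/91)*266256 - 7200/7) - 304823) = sqrt((23/13 + 516/91 + 266256/91 - 7200/7) - 304823) = sqrt(173333/91 - 304823) = sqrt(-27565560/91) = 6*I*sqrt(69679610)/91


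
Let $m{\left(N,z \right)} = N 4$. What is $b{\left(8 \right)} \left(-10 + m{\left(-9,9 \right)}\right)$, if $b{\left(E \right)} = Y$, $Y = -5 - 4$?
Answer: $414$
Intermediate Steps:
$m{\left(N,z \right)} = 4 N$
$Y = -9$ ($Y = -5 - 4 = -9$)
$b{\left(E \right)} = -9$
$b{\left(8 \right)} \left(-10 + m{\left(-9,9 \right)}\right) = - 9 \left(-10 + 4 \left(-9\right)\right) = - 9 \left(-10 - 36\right) = \left(-9\right) \left(-46\right) = 414$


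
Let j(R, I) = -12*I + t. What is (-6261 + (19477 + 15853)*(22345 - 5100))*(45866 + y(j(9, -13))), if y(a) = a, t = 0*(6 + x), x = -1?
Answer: 28039344804958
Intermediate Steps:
t = 0 (t = 0*(6 - 1) = 0*5 = 0)
j(R, I) = -12*I (j(R, I) = -12*I + 0 = -12*I)
(-6261 + (19477 + 15853)*(22345 - 5100))*(45866 + y(j(9, -13))) = (-6261 + (19477 + 15853)*(22345 - 5100))*(45866 - 12*(-13)) = (-6261 + 35330*17245)*(45866 + 156) = (-6261 + 609265850)*46022 = 609259589*46022 = 28039344804958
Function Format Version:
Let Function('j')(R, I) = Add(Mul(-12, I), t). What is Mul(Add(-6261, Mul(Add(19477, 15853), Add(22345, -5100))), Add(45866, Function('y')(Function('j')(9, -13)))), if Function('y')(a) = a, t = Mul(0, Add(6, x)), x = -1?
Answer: 28039344804958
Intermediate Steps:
t = 0 (t = Mul(0, Add(6, -1)) = Mul(0, 5) = 0)
Function('j')(R, I) = Mul(-12, I) (Function('j')(R, I) = Add(Mul(-12, I), 0) = Mul(-12, I))
Mul(Add(-6261, Mul(Add(19477, 15853), Add(22345, -5100))), Add(45866, Function('y')(Function('j')(9, -13)))) = Mul(Add(-6261, Mul(Add(19477, 15853), Add(22345, -5100))), Add(45866, Mul(-12, -13))) = Mul(Add(-6261, Mul(35330, 17245)), Add(45866, 156)) = Mul(Add(-6261, 609265850), 46022) = Mul(609259589, 46022) = 28039344804958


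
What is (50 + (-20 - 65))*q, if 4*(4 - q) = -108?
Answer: -1085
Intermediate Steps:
q = 31 (q = 4 - ¼*(-108) = 4 + 27 = 31)
(50 + (-20 - 65))*q = (50 + (-20 - 65))*31 = (50 - 85)*31 = -35*31 = -1085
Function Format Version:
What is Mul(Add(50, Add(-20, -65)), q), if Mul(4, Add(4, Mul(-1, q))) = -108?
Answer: -1085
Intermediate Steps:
q = 31 (q = Add(4, Mul(Rational(-1, 4), -108)) = Add(4, 27) = 31)
Mul(Add(50, Add(-20, -65)), q) = Mul(Add(50, Add(-20, -65)), 31) = Mul(Add(50, -85), 31) = Mul(-35, 31) = -1085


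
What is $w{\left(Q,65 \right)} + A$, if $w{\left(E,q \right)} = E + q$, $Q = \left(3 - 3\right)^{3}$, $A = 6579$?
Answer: $6644$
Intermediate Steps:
$Q = 0$ ($Q = \left(3 - 3\right)^{3} = 0^{3} = 0$)
$w{\left(Q,65 \right)} + A = \left(0 + 65\right) + 6579 = 65 + 6579 = 6644$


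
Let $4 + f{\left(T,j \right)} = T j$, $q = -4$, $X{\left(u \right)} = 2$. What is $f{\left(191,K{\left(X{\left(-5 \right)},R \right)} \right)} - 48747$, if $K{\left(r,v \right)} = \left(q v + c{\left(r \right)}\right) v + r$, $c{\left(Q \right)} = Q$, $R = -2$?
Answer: $-52189$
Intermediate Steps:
$K{\left(r,v \right)} = r + v \left(r - 4 v\right)$ ($K{\left(r,v \right)} = \left(- 4 v + r\right) v + r = \left(r - 4 v\right) v + r = v \left(r - 4 v\right) + r = r + v \left(r - 4 v\right)$)
$f{\left(T,j \right)} = -4 + T j$
$f{\left(191,K{\left(X{\left(-5 \right)},R \right)} \right)} - 48747 = \left(-4 + 191 \left(2 - 4 \left(-2\right)^{2} + 2 \left(-2\right)\right)\right) - 48747 = \left(-4 + 191 \left(2 - 16 - 4\right)\right) - 48747 = \left(-4 + 191 \left(-18\right)\right) - 48747 = \left(-4 - 3438\right) - 48747 = -3442 - 48747 = -52189$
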